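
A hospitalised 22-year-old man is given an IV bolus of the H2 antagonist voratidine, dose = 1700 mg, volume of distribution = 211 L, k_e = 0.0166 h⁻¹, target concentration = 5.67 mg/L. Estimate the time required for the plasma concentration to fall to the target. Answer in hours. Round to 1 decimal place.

C₀ = Dose / Vd = 1700 / 211 = 8.057 mg/L
t = ln(C₀ / C) / k = ln(8.057 / 5.67) / 0.01660
  = ln(1.421) / 0.01660 = 0.3514 / 0.01660 = 21.17 h

21.2 h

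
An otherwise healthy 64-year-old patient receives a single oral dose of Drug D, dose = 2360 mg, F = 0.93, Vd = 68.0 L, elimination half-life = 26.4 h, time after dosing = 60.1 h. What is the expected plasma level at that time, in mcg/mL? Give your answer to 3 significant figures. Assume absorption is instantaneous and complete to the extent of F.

Amount reaching circulation = F × Dose = 0.93 × 2360 = 2195 mg
C₀ = F·Dose / Vd = 2195 / 68.0 = 32.28 mg/L
k = ln2 / t½ = 0.693147 / 26.4 = 0.02626 h⁻¹
C = C₀ · e^(−k·t) = 32.28 × e^(−0.02626 × 60.1)
  = 32.28 × 0.2063 = 6.659 mg/L
(6.659 mg/L = 6.659 mcg/mL)

6.66 mcg/mL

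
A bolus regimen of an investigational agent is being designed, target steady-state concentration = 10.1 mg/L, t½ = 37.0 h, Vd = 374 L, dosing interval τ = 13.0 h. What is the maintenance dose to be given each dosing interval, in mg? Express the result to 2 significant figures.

k = ln2 / t½ = 0.693147 / 37.0 = 0.01873 h⁻¹
CL = k × Vd = 0.01873 × 374 = 7.005 L/h
At steady state, Dose/τ = Css × CL.
Dose = Css × CL × τ = 10.1 × 7.005 × 13.0 = 919.8 mg

920 mg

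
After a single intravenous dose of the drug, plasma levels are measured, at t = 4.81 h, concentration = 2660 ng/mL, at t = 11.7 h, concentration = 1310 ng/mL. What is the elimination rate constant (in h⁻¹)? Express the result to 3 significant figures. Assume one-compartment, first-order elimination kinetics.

k = ln(C₁/C₂) / (t₂ − t₁) = ln(2660/1310) / (11.7 − 4.81)
  = 0.7083 / 6.890 = 0.1028 h⁻¹

0.103 h⁻¹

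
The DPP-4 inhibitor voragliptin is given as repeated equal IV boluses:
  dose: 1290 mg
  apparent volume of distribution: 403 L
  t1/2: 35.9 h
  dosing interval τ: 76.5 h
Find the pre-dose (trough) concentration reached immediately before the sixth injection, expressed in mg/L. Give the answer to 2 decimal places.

0.95 mg/L

C₀ per dose = Dose / Vd = 1290 / 403 = 3.201 mg/L
k = ln2 / t½ = 0.693147 / 35.9 = 0.01931 h⁻¹
Fraction remaining after one interval: r = e^(−kτ) = e^(−0.01931 × 76.5) = 0.2283
Before dose 6, 5 doses have been given (aged 1τ, 2τ, 3τ, 4τ, 5τ).
C_trough = C₀ × (r + r² + … + r^5) = C₀ × r(1−r^5)/(1−r)
        = 3.201 × 0.2283 × (1 − 0.0006202) / (1 − 0.2283) = 0.9464 mg/L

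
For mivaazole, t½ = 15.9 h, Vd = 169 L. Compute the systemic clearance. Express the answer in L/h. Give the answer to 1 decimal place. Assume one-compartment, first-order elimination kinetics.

k = ln2 / t½ = 0.693147 / 15.9 = 0.04359 h⁻¹
CL = k × Vd = 0.04359 × 169 = 7.367 L/h

7.4 L/h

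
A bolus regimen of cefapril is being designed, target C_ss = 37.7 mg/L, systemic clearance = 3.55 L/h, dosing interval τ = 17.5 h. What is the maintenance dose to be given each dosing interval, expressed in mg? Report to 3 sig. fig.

At steady state, Dose/τ = Css × CL.
Dose = Css × CL × τ = 37.7 × 3.550 × 17.5 = 2342 mg

2340 mg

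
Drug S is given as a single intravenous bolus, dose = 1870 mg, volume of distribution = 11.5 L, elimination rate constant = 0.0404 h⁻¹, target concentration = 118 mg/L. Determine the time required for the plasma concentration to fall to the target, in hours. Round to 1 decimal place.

C₀ = Dose / Vd = 1870 / 11.5 = 162.6 mg/L
t = ln(C₀ / C) / k = ln(162.6 / 118) / 0.04040
  = ln(1.378) / 0.04040 = 0.3206 / 0.04040 = 7.936 h

7.9 h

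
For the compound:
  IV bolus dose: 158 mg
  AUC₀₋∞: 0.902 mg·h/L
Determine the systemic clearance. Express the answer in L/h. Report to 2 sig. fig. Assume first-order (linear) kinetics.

CL = Dose / AUC = 158 / 0.902 = 175.2 L/h

180 L/h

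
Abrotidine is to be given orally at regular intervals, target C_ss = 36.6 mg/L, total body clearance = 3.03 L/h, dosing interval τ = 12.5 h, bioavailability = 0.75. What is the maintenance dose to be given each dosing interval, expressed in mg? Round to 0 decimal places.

1848 mg

At steady state, F × (Dose/τ) = Css × CL.
Dose = Css × CL × τ / F = 36.6 × 3.030 × 12.5 / 0.75 = 1848 mg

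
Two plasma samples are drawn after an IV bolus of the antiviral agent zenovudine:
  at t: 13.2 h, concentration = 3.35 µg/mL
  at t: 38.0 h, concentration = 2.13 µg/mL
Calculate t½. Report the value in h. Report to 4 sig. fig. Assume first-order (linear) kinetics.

k = ln(C₁/C₂) / (t₂ − t₁) = ln(3.35/2.13) / (38.0 − 13.2)
  = 0.4528 / 24.80 = 0.01826 h⁻¹
t½ = ln2 / k = 0.693147 / 0.01826 = 37.96 h

37.96 h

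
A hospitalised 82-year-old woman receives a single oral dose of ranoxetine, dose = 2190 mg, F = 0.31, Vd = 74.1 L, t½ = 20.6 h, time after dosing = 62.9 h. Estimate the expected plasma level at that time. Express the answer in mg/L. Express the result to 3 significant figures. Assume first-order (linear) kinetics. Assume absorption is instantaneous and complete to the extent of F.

1.10 mg/L

Amount reaching circulation = F × Dose = 0.31 × 2190 = 678.9 mg
C₀ = F·Dose / Vd = 678.9 / 74.1 = 9.162 mg/L
k = ln2 / t½ = 0.693147 / 20.6 = 0.03365 h⁻¹
C = C₀ · e^(−k·t) = 9.162 × e^(−0.03365 × 62.9)
  = 9.162 × 0.1204 = 1.103 mg/L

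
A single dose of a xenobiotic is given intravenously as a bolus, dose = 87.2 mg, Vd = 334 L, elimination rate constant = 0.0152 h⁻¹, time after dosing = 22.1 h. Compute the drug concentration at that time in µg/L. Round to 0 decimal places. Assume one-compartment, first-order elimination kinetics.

187 µg/L

C₀ = Dose / Vd = 87.20 / 334 = 0.2611 mg/L
C = C₀ · e^(−k·t) = 0.2611 × e^(−0.01520 × 22.1)
  = 0.2611 × 0.7147 = 0.1866 mg/L
Convert: 0.1866 mg/L × 1000 = 186.6 µg/L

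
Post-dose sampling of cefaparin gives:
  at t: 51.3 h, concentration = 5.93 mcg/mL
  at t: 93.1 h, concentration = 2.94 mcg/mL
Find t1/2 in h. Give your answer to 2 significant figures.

41 h

k = ln(C₁/C₂) / (t₂ − t₁) = ln(5.93/2.94) / (93.1 − 51.3)
  = 0.7016 / 41.80 = 0.01678 h⁻¹
t½ = ln2 / k = 0.693147 / 0.01678 = 41.31 h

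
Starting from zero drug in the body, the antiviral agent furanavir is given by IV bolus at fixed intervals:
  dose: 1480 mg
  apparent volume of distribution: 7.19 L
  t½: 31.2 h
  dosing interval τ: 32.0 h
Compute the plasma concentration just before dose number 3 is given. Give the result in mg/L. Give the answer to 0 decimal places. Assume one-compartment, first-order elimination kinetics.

151 mg/L

C₀ per dose = Dose / Vd = 1480 / 7.19 = 205.8 mg/L
k = ln2 / t½ = 0.693147 / 31.2 = 0.02222 h⁻¹
Fraction remaining after one interval: r = e^(−kτ) = e^(−0.02222 × 32.0) = 0.4911
Before dose 3, 2 doses have been given (aged 1τ, 2τ).
C_trough = C₀ × (r + r²) = 205.8 × (0.4911 + 0.2412) = 150.7 mg/L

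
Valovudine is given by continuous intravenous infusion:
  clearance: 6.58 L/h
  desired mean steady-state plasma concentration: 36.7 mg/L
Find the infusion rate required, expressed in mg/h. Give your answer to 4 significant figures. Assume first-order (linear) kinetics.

At steady state, infusion rate R₀ = Css × CL = 36.7 × 6.580 = 241.5 mg/h

241.5 mg/h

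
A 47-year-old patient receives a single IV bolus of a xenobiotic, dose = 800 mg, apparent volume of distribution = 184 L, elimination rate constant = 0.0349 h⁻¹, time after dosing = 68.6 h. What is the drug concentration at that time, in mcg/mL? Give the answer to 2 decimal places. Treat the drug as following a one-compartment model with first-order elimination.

0.40 mcg/mL

C₀ = Dose / Vd = 800.0 / 184 = 4.348 mg/L
C = C₀ · e^(−k·t) = 4.348 × e^(−0.03490 × 68.6)
  = 4.348 × 0.09125 = 0.3968 mg/L
(0.3968 mg/L = 0.3968 mcg/mL)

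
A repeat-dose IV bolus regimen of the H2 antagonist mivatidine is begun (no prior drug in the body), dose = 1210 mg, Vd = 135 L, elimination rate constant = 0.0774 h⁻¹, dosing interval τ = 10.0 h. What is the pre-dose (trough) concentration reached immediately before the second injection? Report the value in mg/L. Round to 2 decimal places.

4.13 mg/L

C₀ per dose = Dose / Vd = 1210 / 135 = 8.963 mg/L
Fraction remaining after one interval: r = e^(−kτ) = e^(−0.07740 × 10.0) = 0.4612
Before dose 2, 1 dose has been given (aged 1τ).
C_trough = C₀ × r = 8.963 × 0.4612 = 4.134 mg/L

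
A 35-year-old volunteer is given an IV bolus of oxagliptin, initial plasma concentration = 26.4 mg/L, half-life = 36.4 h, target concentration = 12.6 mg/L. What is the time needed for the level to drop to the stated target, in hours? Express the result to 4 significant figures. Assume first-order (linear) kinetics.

k = ln2 / t½ = 0.693147 / 36.4 = 0.01904 h⁻¹
t = ln(C₀ / C) / k = ln(26.40 / 12.6) / 0.01904
  = ln(2.095) / 0.01904 = 0.7396 / 0.01904 = 38.84 h

38.84 h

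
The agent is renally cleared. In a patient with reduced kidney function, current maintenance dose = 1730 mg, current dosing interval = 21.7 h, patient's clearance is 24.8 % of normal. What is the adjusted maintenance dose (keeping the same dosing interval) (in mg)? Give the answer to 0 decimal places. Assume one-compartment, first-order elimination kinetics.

To keep the same average steady-state level, dosing rate must scale with clearance.
CL ratio = 24.8 / 100 = 0.2480
New dose (same interval) = 1730 × 0.2480 = 429.0 mg

429 mg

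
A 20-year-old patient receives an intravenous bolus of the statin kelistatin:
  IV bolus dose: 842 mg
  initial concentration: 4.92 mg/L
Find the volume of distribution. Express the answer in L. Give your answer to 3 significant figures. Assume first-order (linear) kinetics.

171 L

Vd = Dose / C₀ = 842.0 / 4.92 = 171.1 L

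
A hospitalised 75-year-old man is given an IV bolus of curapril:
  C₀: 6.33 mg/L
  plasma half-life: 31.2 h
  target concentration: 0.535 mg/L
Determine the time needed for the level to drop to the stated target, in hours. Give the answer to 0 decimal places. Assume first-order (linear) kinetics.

k = ln2 / t½ = 0.693147 / 31.2 = 0.02222 h⁻¹
t = ln(C₀ / C) / k = ln(6.330 / 0.535) / 0.02222
  = ln(11.83) / 0.02222 = 2.471 / 0.02222 = 111.2 h

111 h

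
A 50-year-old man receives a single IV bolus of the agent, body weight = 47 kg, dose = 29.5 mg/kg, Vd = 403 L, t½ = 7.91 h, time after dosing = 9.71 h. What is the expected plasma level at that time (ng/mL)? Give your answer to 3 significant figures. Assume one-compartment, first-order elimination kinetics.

1470 ng/mL

Total dose = 29.5 × 47 = 1387 mg
C₀ = Dose / Vd = 1387 / 403 = 3.442 mg/L
k = ln2 / t½ = 0.693147 / 7.91 = 0.08763 h⁻¹
C = C₀ · e^(−k·t) = 3.442 × e^(−0.08763 × 9.71)
  = 3.442 × 0.4270 = 1.470 mg/L
Convert: 1.470 mg/L × 1000 = 1470 ng/mL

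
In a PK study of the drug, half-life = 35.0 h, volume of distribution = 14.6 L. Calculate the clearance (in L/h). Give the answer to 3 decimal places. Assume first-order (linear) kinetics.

0.289 L/h

k = ln2 / t½ = 0.693147 / 35.0 = 0.01980 h⁻¹
CL = k × Vd = 0.01980 × 14.6 = 0.2891 L/h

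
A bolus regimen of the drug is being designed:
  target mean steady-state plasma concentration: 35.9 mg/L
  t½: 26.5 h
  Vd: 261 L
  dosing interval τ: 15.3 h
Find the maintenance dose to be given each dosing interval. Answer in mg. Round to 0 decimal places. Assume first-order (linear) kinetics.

k = ln2 / t½ = 0.693147 / 26.5 = 0.02616 h⁻¹
CL = k × Vd = 0.02616 × 261 = 6.828 L/h
At steady state, Dose/τ = Css × CL.
Dose = Css × CL × τ = 35.9 × 6.828 × 15.3 = 3750 mg

3750 mg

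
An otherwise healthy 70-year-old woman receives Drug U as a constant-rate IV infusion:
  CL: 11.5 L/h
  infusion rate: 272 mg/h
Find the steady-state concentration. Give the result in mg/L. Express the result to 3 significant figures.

23.7 mg/L

At steady state Css = R₀ / CL = 272 / 11.50 = 23.65 mg/L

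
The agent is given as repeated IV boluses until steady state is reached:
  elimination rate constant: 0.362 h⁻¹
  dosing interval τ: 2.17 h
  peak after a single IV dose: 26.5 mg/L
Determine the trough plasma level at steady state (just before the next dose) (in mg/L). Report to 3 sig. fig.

22.2 mg/L

e^(−kτ) = e^(−0.3620 × 2.17) = 0.4559
Accumulation ratio R = 1 / (1 − e^(−kτ)) = 1 / (1 − 0.4559) = 1.838
Steady-state trough = C₀ × R × e^(−kτ) = 26.5 × 1.838 × 0.4559 = 22.21 mg/L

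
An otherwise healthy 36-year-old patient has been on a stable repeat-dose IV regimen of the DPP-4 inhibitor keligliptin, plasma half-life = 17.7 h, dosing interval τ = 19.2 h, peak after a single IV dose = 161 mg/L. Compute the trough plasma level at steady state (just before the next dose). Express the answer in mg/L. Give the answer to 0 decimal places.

k = ln2 / t½ = 0.693147 / 17.7 = 0.03916 h⁻¹
e^(−kτ) = e^(−0.03916 × 19.2) = 0.4715
Accumulation ratio R = 1 / (1 − e^(−kτ)) = 1 / (1 − 0.4715) = 1.892
Steady-state trough = C₀ × R × e^(−kτ) = 161 × 1.892 × 0.4715 = 143.6 mg/L

144 mg/L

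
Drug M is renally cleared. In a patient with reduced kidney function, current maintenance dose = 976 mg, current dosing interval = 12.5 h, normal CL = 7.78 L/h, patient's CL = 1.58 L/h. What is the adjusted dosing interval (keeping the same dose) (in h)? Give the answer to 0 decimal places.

62 h

To keep the same average steady-state level, dosing rate must scale with clearance.
CL ratio = 1.58 / 7.78 = 0.2031
New interval (same dose) = 12.5 / 0.2031 = 61.55 h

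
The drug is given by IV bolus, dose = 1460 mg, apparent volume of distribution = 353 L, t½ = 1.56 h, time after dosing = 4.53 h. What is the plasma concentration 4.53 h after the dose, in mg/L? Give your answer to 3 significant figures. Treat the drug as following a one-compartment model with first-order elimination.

C₀ = Dose / Vd = 1460 / 353 = 4.136 mg/L
k = ln2 / t½ = 0.693147 / 1.56 = 0.4443 h⁻¹
C = C₀ · e^(−k·t) = 4.136 × e^(−0.4443 × 4.53)
  = 4.136 × 0.1336 = 0.5526 mg/L

0.553 mg/L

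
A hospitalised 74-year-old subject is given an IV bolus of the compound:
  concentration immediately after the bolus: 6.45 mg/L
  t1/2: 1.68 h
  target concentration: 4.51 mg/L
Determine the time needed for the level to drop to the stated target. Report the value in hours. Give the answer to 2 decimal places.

0.87 h

k = ln2 / t½ = 0.693147 / 1.68 = 0.4126 h⁻¹
t = ln(C₀ / C) / k = ln(6.450 / 4.51) / 0.4126
  = ln(1.430) / 0.4126 = 0.3577 / 0.4126 = 0.8669 h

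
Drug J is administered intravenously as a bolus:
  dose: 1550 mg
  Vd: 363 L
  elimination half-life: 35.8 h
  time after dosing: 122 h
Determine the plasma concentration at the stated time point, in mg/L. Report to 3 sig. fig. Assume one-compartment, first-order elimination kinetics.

C₀ = Dose / Vd = 1550 / 363 = 4.270 mg/L
k = ln2 / t½ = 0.693147 / 35.8 = 0.01936 h⁻¹
C = C₀ · e^(−k·t) = 4.270 × e^(−0.01936 × 122)
  = 4.270 × 0.09424 = 0.4024 mg/L

0.402 mg/L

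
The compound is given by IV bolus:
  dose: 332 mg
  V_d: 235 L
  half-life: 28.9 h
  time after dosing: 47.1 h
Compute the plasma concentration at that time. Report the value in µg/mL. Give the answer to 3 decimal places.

0.457 µg/mL

C₀ = Dose / Vd = 332.0 / 235 = 1.413 mg/L
k = ln2 / t½ = 0.693147 / 28.9 = 0.02398 h⁻¹
C = C₀ · e^(−k·t) = 1.413 × e^(−0.02398 × 47.1)
  = 1.413 × 0.3232 = 0.4567 mg/L
(0.4567 mg/L = 0.4567 µg/mL)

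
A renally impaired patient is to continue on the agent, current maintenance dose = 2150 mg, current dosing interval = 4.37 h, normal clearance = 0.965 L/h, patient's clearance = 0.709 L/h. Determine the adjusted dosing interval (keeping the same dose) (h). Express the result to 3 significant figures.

To keep the same average steady-state level, dosing rate must scale with clearance.
CL ratio = 0.709 / 0.965 = 0.7347
New interval (same dose) = 4.37 / 0.7347 = 5.948 h

5.95 h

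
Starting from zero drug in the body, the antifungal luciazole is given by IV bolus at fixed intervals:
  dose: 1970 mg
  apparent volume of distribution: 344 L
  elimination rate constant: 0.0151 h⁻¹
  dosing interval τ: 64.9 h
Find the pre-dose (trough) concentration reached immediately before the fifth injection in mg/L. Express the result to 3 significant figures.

C₀ per dose = Dose / Vd = 1970 / 344 = 5.727 mg/L
Fraction remaining after one interval: r = e^(−kτ) = e^(−0.01510 × 64.9) = 0.3753
Before dose 5, 4 doses have been given (aged 1τ, 2τ, 3τ, 4τ).
C_trough = C₀ × (r + r² + … + r^4) = C₀ × r(1−r^4)/(1−r)
        = 5.727 × 0.3753 × (1 − 0.01984) / (1 − 0.3753) = 3.372 mg/L

3.37 mg/L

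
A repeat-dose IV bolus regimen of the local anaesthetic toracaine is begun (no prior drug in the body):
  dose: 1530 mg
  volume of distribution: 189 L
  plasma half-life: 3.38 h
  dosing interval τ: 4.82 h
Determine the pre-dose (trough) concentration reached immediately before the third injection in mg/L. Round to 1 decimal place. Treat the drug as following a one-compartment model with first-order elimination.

4.1 mg/L

C₀ per dose = Dose / Vd = 1530 / 189 = 8.095 mg/L
k = ln2 / t½ = 0.693147 / 3.38 = 0.2051 h⁻¹
Fraction remaining after one interval: r = e^(−kτ) = e^(−0.2051 × 4.82) = 0.3721
Before dose 3, 2 doses have been given (aged 1τ, 2τ).
C_trough = C₀ × (r + r²) = 8.095 × (0.3721 + 0.1385) = 4.133 mg/L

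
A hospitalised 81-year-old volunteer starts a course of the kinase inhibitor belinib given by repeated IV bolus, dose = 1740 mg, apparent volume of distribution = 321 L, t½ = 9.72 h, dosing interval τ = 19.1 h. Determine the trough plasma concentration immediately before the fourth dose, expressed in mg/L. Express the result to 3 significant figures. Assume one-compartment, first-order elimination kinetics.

1.84 mg/L

C₀ per dose = Dose / Vd = 1740 / 321 = 5.421 mg/L
k = ln2 / t½ = 0.693147 / 9.72 = 0.07131 h⁻¹
Fraction remaining after one interval: r = e^(−kτ) = e^(−0.07131 × 19.1) = 0.2561
Before dose 4, 3 doses have been given (aged 1τ, 2τ, 3τ).
C_trough = C₀ × (r + r² + … + r^3) = C₀ × r(1−r^3)/(1−r)
        = 5.421 × 0.2561 × (1 − 0.01680) / (1 − 0.2561) = 1.835 mg/L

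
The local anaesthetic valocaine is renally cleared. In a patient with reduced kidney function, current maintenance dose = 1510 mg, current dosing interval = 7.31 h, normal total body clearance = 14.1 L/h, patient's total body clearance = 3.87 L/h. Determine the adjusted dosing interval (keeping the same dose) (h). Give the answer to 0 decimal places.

To keep the same average steady-state level, dosing rate must scale with clearance.
CL ratio = 3.87 / 14.1 = 0.2745
New interval (same dose) = 7.31 / 0.2745 = 26.63 h

27 h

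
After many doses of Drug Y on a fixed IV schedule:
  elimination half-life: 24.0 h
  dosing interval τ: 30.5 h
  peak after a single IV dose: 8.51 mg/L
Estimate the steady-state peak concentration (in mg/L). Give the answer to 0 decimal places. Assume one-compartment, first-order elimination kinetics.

k = ln2 / t½ = 0.693147 / 24.0 = 0.02888 h⁻¹
e^(−kτ) = e^(−0.02888 × 30.5) = 0.4144
Accumulation ratio R = 1 / (1 − e^(−kτ)) = 1 / (1 − 0.4144) = 1.708
Steady-state peak = C₀ × R = 8.51 × 1.708 = 14.54 mg/L

15 mg/L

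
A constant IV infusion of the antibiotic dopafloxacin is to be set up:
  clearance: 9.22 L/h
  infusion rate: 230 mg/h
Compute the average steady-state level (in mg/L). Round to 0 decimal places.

At steady state Css = R₀ / CL = 230 / 9.220 = 24.95 mg/L

25 mg/L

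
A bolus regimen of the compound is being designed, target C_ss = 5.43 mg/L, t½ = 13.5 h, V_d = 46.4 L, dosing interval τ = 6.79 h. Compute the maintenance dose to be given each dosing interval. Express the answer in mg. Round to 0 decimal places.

k = ln2 / t½ = 0.693147 / 13.5 = 0.05134 h⁻¹
CL = k × Vd = 0.05134 × 46.4 = 2.382 L/h
At steady state, Dose/τ = Css × CL.
Dose = Css × CL × τ = 5.43 × 2.382 × 6.79 = 87.82 mg

88 mg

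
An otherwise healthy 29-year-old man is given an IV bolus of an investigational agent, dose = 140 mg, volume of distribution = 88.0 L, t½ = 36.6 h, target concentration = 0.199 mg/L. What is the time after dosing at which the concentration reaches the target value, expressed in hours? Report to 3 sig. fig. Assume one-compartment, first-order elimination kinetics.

110 h

C₀ = Dose / Vd = 140.0 / 88.0 = 1.591 mg/L
k = ln2 / t½ = 0.693147 / 36.6 = 0.01894 h⁻¹
t = ln(C₀ / C) / k = ln(1.591 / 0.199) / 0.01894
  = ln(7.995) / 0.01894 = 2.079 / 0.01894 = 109.8 h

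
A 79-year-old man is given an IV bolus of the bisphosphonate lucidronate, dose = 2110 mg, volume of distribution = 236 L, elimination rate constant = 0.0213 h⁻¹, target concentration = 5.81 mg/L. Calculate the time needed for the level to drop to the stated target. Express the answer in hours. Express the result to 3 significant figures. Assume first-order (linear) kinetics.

C₀ = Dose / Vd = 2110 / 236 = 8.941 mg/L
t = ln(C₀ / C) / k = ln(8.941 / 5.81) / 0.02130
  = ln(1.539) / 0.02130 = 0.4311 / 0.02130 = 20.24 h

20.2 h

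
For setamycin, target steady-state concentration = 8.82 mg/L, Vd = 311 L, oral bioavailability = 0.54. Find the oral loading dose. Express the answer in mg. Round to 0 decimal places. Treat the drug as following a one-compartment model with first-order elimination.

5080 mg

LD = Css × Vd / F = 8.82 × 311 / 0.54 = 5080 mg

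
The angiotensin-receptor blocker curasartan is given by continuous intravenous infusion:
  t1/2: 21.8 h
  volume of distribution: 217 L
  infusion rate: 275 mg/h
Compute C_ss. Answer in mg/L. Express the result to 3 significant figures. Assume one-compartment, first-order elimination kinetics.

k = ln2 / t½ = 0.693147 / 21.8 = 0.03180 h⁻¹
CL = k × Vd = 0.03180 × 217 = 6.901 L/h
At steady state Css = R₀ / CL = 275 / 6.901 = 39.85 mg/L

39.9 mg/L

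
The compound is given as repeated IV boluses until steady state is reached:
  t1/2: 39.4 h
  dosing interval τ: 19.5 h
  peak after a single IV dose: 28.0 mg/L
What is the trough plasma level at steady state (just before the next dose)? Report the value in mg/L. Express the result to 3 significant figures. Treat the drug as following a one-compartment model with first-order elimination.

68.4 mg/L

k = ln2 / t½ = 0.693147 / 39.4 = 0.01759 h⁻¹
e^(−kτ) = e^(−0.01759 × 19.5) = 0.7096
Accumulation ratio R = 1 / (1 − e^(−kτ)) = 1 / (1 − 0.7096) = 3.444
Steady-state trough = C₀ × R × e^(−kτ) = 28.0 × 3.444 × 0.7096 = 68.43 mg/L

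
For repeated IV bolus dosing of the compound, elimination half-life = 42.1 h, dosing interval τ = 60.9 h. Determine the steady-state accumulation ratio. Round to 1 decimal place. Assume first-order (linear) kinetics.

k = ln2 / t½ = 0.693147 / 42.1 = 0.01646 h⁻¹
e^(−kτ) = e^(−0.01646 × 60.9) = 0.3670
Accumulation ratio R = 1 / (1 − e^(−kτ)) = 1 / (1 − 0.3670) = 1.580

1.6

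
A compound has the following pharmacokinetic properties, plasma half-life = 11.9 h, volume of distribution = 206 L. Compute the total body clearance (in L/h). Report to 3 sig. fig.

12.0 L/h

k = ln2 / t½ = 0.693147 / 11.9 = 0.05825 h⁻¹
CL = k × Vd = 0.05825 × 206 = 12.00 L/h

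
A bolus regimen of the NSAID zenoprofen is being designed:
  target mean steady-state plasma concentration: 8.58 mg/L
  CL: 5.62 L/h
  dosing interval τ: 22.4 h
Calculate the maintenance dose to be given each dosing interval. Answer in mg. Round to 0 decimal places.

At steady state, Dose/τ = Css × CL.
Dose = Css × CL × τ = 8.58 × 5.620 × 22.4 = 1080 mg

1080 mg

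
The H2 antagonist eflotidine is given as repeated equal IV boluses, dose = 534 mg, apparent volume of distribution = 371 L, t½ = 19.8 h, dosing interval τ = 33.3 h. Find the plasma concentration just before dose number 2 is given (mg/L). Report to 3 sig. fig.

C₀ per dose = Dose / Vd = 534 / 371 = 1.439 mg/L
k = ln2 / t½ = 0.693147 / 19.8 = 0.03501 h⁻¹
Fraction remaining after one interval: r = e^(−kτ) = e^(−0.03501 × 33.3) = 0.3117
Before dose 2, 1 dose has been given (aged 1τ).
C_trough = C₀ × r = 1.439 × 0.3117 = 0.4485 mg/L

0.449 mg/L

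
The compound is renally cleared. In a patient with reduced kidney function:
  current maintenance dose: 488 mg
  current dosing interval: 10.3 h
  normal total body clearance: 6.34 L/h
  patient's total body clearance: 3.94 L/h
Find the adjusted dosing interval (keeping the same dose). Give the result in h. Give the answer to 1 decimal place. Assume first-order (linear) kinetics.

To keep the same average steady-state level, dosing rate must scale with clearance.
CL ratio = 3.94 / 6.34 = 0.6215
New interval (same dose) = 10.3 / 0.6215 = 16.57 h

16.6 h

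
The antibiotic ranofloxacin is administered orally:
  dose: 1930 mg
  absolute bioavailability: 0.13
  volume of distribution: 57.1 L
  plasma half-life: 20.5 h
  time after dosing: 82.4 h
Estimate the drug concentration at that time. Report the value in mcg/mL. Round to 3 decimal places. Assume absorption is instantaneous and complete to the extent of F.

0.271 mcg/mL

Amount reaching circulation = F × Dose = 0.13 × 1930 = 250.9 mg
C₀ = F·Dose / Vd = 250.9 / 57.1 = 4.394 mg/L
k = ln2 / t½ = 0.693147 / 20.5 = 0.03381 h⁻¹
C = C₀ · e^(−k·t) = 4.394 × e^(−0.03381 × 82.4)
  = 4.394 × 0.06167 = 0.2710 mg/L
(0.2710 mg/L = 0.2710 mcg/mL)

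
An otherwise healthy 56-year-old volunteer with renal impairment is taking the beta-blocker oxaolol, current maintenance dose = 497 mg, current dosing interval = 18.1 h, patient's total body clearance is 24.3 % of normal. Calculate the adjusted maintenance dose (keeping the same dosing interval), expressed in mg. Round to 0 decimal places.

To keep the same average steady-state level, dosing rate must scale with clearance.
CL ratio = 24.3 / 100 = 0.2430
New dose (same interval) = 497 × 0.2430 = 120.8 mg

121 mg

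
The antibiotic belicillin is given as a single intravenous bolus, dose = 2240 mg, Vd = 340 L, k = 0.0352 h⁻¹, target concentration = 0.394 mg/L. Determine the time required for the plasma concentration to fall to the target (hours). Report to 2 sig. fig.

80 h

C₀ = Dose / Vd = 2240 / 340 = 6.588 mg/L
t = ln(C₀ / C) / k = ln(6.588 / 0.394) / 0.03520
  = ln(16.72) / 0.03520 = 2.817 / 0.03520 = 80.03 h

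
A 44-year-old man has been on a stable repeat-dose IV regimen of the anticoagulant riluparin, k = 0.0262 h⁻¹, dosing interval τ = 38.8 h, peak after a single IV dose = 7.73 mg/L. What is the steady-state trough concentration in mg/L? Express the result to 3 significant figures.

e^(−kτ) = e^(−0.02620 × 38.8) = 0.3618
Accumulation ratio R = 1 / (1 − e^(−kτ)) = 1 / (1 − 0.3618) = 1.567
Steady-state trough = C₀ × R × e^(−kτ) = 7.73 × 1.567 × 0.3618 = 4.382 mg/L

4.38 mg/L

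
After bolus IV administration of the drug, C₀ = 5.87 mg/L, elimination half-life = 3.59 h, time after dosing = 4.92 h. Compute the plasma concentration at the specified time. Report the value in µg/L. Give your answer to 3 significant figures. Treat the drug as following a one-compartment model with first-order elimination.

2270 µg/L

k = ln2 / t½ = 0.693147 / 3.59 = 0.1931 h⁻¹
C = C₀ · e^(−k·t) = 5.870 × e^(−0.1931 × 4.92)
  = 5.870 × 0.3867 = 2.270 mg/L
Convert: 2.270 mg/L × 1000 = 2270 µg/L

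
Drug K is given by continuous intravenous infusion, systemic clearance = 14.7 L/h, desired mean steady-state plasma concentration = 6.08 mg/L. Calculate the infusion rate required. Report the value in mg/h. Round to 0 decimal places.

At steady state, infusion rate R₀ = Css × CL = 6.08 × 14.70 = 89.38 mg/h

89 mg/h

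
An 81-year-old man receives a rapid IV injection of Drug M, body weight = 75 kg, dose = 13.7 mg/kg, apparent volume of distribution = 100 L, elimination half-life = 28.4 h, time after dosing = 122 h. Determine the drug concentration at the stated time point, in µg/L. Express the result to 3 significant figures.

Total dose = 13.7 × 75 = 1028 mg
C₀ = Dose / Vd = 1028 / 100 = 10.28 mg/L
k = ln2 / t½ = 0.693147 / 28.4 = 0.02441 h⁻¹
C = C₀ · e^(−k·t) = 10.28 × e^(−0.02441 × 122)
  = 10.28 × 0.05089 = 0.5231 mg/L
Convert: 0.5231 mg/L × 1000 = 523.1 µg/L

523 µg/L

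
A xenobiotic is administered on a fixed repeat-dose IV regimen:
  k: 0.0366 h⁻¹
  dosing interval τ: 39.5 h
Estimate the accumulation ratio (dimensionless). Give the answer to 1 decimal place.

1.3

e^(−kτ) = e^(−0.03660 × 39.5) = 0.2356
Accumulation ratio R = 1 / (1 − e^(−kτ)) = 1 / (1 − 0.2356) = 1.308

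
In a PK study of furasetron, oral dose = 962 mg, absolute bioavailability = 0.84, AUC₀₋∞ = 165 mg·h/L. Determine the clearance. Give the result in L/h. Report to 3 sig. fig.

4.90 L/h

CL = F·Dose / AUC = 0.84 × 962 / 165 = 4.897 L/h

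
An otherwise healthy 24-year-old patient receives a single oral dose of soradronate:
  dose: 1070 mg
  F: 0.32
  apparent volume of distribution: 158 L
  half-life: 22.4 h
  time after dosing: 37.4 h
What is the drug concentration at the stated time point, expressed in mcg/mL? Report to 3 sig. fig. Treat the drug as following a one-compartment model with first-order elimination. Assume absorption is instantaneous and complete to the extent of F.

Amount reaching circulation = F × Dose = 0.32 × 1070 = 342.4 mg
C₀ = F·Dose / Vd = 342.4 / 158 = 2.167 mg/L
k = ln2 / t½ = 0.693147 / 22.4 = 0.03094 h⁻¹
C = C₀ · e^(−k·t) = 2.167 × e^(−0.03094 × 37.4)
  = 2.167 × 0.3144 = 0.6813 mg/L
(0.6813 mg/L = 0.6813 mcg/mL)

0.681 mcg/mL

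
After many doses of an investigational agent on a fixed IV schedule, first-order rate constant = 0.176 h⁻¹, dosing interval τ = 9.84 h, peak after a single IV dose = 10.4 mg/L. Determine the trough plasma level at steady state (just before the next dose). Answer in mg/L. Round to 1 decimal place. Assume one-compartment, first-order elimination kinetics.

e^(−kτ) = e^(−0.1760 × 9.84) = 0.1770
Accumulation ratio R = 1 / (1 − e^(−kτ)) = 1 / (1 − 0.1770) = 1.215
Steady-state trough = C₀ × R × e^(−kτ) = 10.4 × 1.215 × 0.1770 = 2.237 mg/L

2.2 mg/L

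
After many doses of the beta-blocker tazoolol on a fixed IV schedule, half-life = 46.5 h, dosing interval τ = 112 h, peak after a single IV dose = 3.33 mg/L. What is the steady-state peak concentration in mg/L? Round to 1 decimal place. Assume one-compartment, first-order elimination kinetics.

k = ln2 / t½ = 0.693147 / 46.5 = 0.01491 h⁻¹
e^(−kτ) = e^(−0.01491 × 112) = 0.1883
Accumulation ratio R = 1 / (1 − e^(−kτ)) = 1 / (1 − 0.1883) = 1.232
Steady-state peak = C₀ × R = 3.33 × 1.232 = 4.103 mg/L

4.1 mg/L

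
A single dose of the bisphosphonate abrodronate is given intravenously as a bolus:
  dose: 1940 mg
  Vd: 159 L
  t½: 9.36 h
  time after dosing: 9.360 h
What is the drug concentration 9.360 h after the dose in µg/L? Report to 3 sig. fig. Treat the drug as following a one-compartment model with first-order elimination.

6100 µg/L

C₀ = Dose / Vd = 1940 / 159 = 12.20 mg/L
k = ln2 / t½ = 0.693147 / 9.36 = 0.07405 h⁻¹
t / t½ = 9.360 / 9.36 = 1 half-lives
C = C₀ × (1/2)^1 = 12.20 × 0.5000 = 6.100 mg/L
Convert: 6.100 mg/L × 1000 = 6100 µg/L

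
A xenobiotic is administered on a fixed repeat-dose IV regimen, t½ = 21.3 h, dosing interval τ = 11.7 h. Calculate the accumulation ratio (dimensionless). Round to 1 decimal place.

k = ln2 / t½ = 0.693147 / 21.3 = 0.03254 h⁻¹
e^(−kτ) = e^(−0.03254 × 11.7) = 0.6834
Accumulation ratio R = 1 / (1 − e^(−kτ)) = 1 / (1 − 0.6834) = 3.159

3.2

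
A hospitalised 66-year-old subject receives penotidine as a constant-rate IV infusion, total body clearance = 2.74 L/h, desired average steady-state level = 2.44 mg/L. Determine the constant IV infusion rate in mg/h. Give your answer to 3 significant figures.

At steady state, infusion rate R₀ = Css × CL = 2.44 × 2.740 = 6.686 mg/h

6.69 mg/h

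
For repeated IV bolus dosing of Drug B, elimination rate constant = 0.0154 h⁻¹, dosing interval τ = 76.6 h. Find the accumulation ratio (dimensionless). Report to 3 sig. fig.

1.44

e^(−kτ) = e^(−0.01540 × 76.6) = 0.3074
Accumulation ratio R = 1 / (1 − e^(−kτ)) = 1 / (1 − 0.3074) = 1.444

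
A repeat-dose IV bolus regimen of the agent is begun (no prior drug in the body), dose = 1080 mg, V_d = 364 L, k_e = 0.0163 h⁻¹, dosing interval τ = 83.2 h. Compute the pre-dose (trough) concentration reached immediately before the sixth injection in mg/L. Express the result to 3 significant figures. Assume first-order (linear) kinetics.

C₀ per dose = Dose / Vd = 1080 / 364 = 2.967 mg/L
Fraction remaining after one interval: r = e^(−kτ) = e^(−0.01630 × 83.2) = 0.2576
Before dose 6, 5 doses have been given (aged 1τ, 2τ, 3τ, 4τ, 5τ).
C_trough = C₀ × (r + r² + … + r^5) = C₀ × r(1−r^5)/(1−r)
        = 2.967 × 0.2576 × (1 − 0.001134) / (1 − 0.2576) = 1.028 mg/L

1.03 mg/L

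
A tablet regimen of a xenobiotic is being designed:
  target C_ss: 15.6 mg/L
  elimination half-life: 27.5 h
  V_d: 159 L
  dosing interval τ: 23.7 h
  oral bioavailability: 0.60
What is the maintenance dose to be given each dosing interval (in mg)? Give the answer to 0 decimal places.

k = ln2 / t½ = 0.693147 / 27.5 = 0.02521 h⁻¹
CL = k × Vd = 0.02521 × 159 = 4.008 L/h
At steady state, F × (Dose/τ) = Css × CL.
Dose = Css × CL × τ / F = 15.6 × 4.008 × 23.7 / 0.60 = 2470 mg

2470 mg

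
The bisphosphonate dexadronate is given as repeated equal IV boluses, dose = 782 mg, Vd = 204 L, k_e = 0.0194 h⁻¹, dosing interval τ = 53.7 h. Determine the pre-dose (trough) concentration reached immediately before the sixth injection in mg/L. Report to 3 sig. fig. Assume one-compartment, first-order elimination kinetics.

C₀ per dose = Dose / Vd = 782 / 204 = 3.833 mg/L
Fraction remaining after one interval: r = e^(−kτ) = e^(−0.01940 × 53.7) = 0.3528
Before dose 6, 5 doses have been given (aged 1τ, 2τ, 3τ, 4τ, 5τ).
C_trough = C₀ × (r + r² + … + r^5) = C₀ × r(1−r^5)/(1−r)
        = 3.833 × 0.3528 × (1 − 0.005466) / (1 − 0.3528) = 2.078 mg/L

2.08 mg/L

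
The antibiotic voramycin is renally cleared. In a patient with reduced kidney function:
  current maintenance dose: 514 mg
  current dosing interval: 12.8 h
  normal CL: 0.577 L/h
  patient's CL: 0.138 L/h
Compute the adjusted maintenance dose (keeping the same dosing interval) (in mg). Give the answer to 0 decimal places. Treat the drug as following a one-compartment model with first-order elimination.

To keep the same average steady-state level, dosing rate must scale with clearance.
CL ratio = 0.138 / 0.577 = 0.2392
New dose (same interval) = 514 × 0.2392 = 122.9 mg

123 mg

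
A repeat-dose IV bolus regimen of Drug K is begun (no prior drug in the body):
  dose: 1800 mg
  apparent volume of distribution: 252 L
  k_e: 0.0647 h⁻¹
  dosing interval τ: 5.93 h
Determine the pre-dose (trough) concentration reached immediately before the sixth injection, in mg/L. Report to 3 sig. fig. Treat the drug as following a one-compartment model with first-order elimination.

C₀ per dose = Dose / Vd = 1800 / 252 = 7.143 mg/L
Fraction remaining after one interval: r = e^(−kτ) = e^(−0.06470 × 5.93) = 0.6814
Before dose 6, 5 doses have been given (aged 1τ, 2τ, 3τ, 4τ, 5τ).
C_trough = C₀ × (r + r² + … + r^5) = C₀ × r(1−r^5)/(1−r)
        = 7.143 × 0.6814 × (1 − 0.1469) / (1 − 0.6814) = 13.03 mg/L

13.0 mg/L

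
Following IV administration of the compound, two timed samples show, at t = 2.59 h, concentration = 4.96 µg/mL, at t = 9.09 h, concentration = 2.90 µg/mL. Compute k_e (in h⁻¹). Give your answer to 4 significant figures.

k = ln(C₁/C₂) / (t₂ − t₁) = ln(4.96/2.90) / (9.09 − 2.59)
  = 0.5367 / 6.500 = 0.08257 h⁻¹

0.08257 h⁻¹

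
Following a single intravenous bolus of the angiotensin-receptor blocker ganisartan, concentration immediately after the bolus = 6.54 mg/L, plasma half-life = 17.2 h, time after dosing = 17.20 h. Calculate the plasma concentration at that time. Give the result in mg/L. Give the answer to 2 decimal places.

k = ln2 / t½ = 0.693147 / 17.2 = 0.04030 h⁻¹
t / t½ = 17.20 / 17.2 = 1 half-lives
C = C₀ × (1/2)^1 = 6.540 × 0.5000 = 3.270 mg/L

3.27 mg/L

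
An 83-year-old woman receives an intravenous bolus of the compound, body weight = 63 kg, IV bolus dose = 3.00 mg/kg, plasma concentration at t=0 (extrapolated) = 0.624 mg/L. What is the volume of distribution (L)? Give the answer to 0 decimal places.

Dose = 3.00 × 63 = 189.0 mg
Vd = Dose / C₀ = 189.0 / 0.624 = 302.9 L

303 L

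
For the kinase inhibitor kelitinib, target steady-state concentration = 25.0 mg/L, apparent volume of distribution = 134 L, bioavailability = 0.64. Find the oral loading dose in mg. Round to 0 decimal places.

5234 mg

LD = Css × Vd / F = 25.0 × 134 / 0.64 = 5234 mg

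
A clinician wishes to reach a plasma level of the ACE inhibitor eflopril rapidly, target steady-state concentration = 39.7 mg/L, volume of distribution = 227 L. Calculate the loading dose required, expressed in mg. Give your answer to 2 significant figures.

LD = Css × Vd = 39.7 × 227 = 9012 mg

9000 mg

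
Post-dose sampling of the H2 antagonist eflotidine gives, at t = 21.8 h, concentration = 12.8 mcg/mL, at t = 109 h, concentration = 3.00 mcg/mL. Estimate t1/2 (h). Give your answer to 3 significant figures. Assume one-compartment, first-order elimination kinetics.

k = ln(C₁/C₂) / (t₂ − t₁) = ln(12.8/3.00) / (109 − 21.8)
  = 1.451 / 87.20 = 0.01664 h⁻¹
t½ = ln2 / k = 0.693147 / 0.01664 = 41.66 h

41.7 h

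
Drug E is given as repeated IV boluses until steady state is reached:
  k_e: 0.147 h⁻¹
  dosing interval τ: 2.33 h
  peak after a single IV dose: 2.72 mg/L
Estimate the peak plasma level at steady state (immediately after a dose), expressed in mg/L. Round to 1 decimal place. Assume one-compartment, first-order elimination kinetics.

9.4 mg/L

e^(−kτ) = e^(−0.1470 × 2.33) = 0.7100
Accumulation ratio R = 1 / (1 − e^(−kτ)) = 1 / (1 − 0.7100) = 3.448
Steady-state peak = C₀ × R = 2.72 × 3.448 = 9.379 mg/L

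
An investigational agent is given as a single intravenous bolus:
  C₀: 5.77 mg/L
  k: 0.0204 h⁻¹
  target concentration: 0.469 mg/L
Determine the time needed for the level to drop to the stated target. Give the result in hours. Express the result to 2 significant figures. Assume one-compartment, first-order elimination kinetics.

t = ln(C₀ / C) / k = ln(5.770 / 0.469) / 0.02040
  = ln(12.30) / 0.02040 = 2.510 / 0.02040 = 123.0 h

120 h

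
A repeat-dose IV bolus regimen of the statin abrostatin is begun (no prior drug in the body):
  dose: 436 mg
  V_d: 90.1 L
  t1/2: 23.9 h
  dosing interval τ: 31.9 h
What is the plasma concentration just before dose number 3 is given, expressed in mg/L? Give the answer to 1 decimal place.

2.7 mg/L

C₀ per dose = Dose / Vd = 436 / 90.1 = 4.839 mg/L
k = ln2 / t½ = 0.693147 / 23.9 = 0.02900 h⁻¹
Fraction remaining after one interval: r = e^(−kτ) = e^(−0.02900 × 31.9) = 0.3965
Before dose 3, 2 doses have been given (aged 1τ, 2τ).
C_trough = C₀ × (r + r²) = 4.839 × (0.3965 + 0.1572) = 2.679 mg/L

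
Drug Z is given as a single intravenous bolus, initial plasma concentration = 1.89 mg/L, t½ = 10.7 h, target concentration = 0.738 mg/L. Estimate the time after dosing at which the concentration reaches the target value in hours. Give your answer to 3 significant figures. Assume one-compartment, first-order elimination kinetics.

k = ln2 / t½ = 0.693147 / 10.7 = 0.06478 h⁻¹
t = ln(C₀ / C) / k = ln(1.890 / 0.738) / 0.06478
  = ln(2.561) / 0.06478 = 0.9404 / 0.06478 = 14.52 h

14.5 h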